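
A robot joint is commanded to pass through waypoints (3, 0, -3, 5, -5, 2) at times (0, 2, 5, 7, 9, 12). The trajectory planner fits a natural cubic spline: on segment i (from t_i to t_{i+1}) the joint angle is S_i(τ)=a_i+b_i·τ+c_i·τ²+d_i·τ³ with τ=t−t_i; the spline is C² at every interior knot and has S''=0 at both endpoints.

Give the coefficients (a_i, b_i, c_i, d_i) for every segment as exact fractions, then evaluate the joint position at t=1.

  seg 0: a=3 b=-3479/3258 c=0 d=-176/1629
  seg 1: a=0 b=-7703/3258 c=-352/543 d=10781/29322
  seg 2: a=-3 b=5984/1629 c=8669/3258 d=-8137/6516
  seg 3: a=5 b=-121/181 c=-7871/1629 d=4343/3258
  seg 4: a=-5 b=-6515/1629 c=5158/1629 d=-5158/14661
S(1) = 1981/1086

Δ: Δ0=-3/2, Δ1=-1, Δ2=4, Δ3=-5, Δ4=7/3
row 1: diag=10, rhs=3; c'=3/10, d'=3/10
row 2: denom=10−3·3/10=91/10; d'=(30−3·3/10)/(91/10)=291/91
row 3: denom=8−2·20/91=688/91; d'=(-54−2·291/91)/(688/91)=-687/86
row 4: denom=10−2·91/344=1629/172; d'=(44−2·-687/86)/(1629/172)=10316/1629
back: M4=10316/1629
back: M3=-687/86−91/344·10316/1629=-15742/1629
back: M2=291/91−20/91·-15742/1629=8669/1629
back: M1=3/10−3/10·8669/1629=-704/543
M: M0=0, M1=-704/543, M2=8669/1629, M3=-15742/1629, M4=10316/1629, M5=0
seg 0: a=3, c=M0/2=0, d=(M1−M0)/(6·2)=-176/1629, b=Δ0−h0·(2M0+M1)/6=-3479/3258
seg 1: a=0, c=M1/2=-352/543, d=(M2−M1)/(6·3)=10781/29322, b=Δ1−h1·(2M1+M2)/6=-7703/3258
seg 2: a=-3, c=M2/2=8669/3258, d=(M3−M2)/(6·2)=-8137/6516, b=Δ2−h2·(2M2+M3)/6=5984/1629
seg 3: a=5, c=M3/2=-7871/1629, d=(M4−M3)/(6·2)=4343/3258, b=Δ3−h3·(2M3+M4)/6=-121/181
seg 4: a=-5, c=M4/2=5158/1629, d=(M5−M4)/(6·3)=-5158/14661, b=Δ4−h4·(2M4+M5)/6=-6515/1629
t_q=1 → seg 0, τ=1; S=3+-3479/3258·τ+0·τ²+-176/1629·τ³=1981/1086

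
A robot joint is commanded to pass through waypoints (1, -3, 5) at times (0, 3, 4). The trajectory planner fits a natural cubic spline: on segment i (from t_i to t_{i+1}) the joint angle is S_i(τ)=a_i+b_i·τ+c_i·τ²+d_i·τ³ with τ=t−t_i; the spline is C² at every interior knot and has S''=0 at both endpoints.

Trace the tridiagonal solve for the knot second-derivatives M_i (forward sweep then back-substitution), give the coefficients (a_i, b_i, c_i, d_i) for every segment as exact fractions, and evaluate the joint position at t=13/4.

Δ: Δ0=-4/3, Δ1=8
row 1: diag=8, rhs=56; c'=1/8, d'=7
back: M1=7
M: M0=0, M1=7, M2=0
seg 0: a=1, c=M0/2=0, d=(M1−M0)/(6·3)=7/18, b=Δ0−h0·(2M0+M1)/6=-29/6
seg 1: a=-3, c=M1/2=7/2, d=(M2−M1)/(6·1)=-7/6, b=Δ1−h1·(2M1+M2)/6=17/3
t_q=13/4 → seg 1, τ=1/4; S=-3+17/3·τ+7/2·τ²+-7/6·τ³=-177/128

  seg 0: a=1 b=-29/6 c=0 d=7/18
  seg 1: a=-3 b=17/3 c=7/2 d=-7/6
S(13/4) = -177/128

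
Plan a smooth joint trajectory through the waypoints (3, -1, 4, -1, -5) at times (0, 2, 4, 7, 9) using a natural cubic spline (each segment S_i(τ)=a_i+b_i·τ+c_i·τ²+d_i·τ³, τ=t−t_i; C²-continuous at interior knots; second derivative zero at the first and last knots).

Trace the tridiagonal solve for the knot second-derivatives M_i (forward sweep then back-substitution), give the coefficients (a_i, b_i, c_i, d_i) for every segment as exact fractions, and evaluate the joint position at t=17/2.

Δ: Δ0=-2, Δ1=5/2, Δ2=-5/3, Δ3=-2
row 1: diag=8, rhs=27; c'=1/4, d'=27/8
row 2: denom=10−2·1/4=19/2; d'=(-25−2·27/8)/(19/2)=-127/38
row 3: denom=10−3·6/19=172/19; d'=(-2−3·-127/38)/(172/19)=305/344
back: M3=305/344
back: M2=-127/38−6/19·305/344=-623/172
back: M1=27/8−1/4·-623/172=2945/688
M: M0=0, M1=2945/688, M2=-623/172, M3=305/344, M4=0
seg 0: a=3, c=M0/2=0, d=(M1−M0)/(6·2)=2945/8256, b=Δ0−h0·(2M0+M1)/6=-7073/2064
seg 1: a=-1, c=M1/2=2945/1376, d=(M2−M1)/(6·2)=-5437/8256, b=Δ1−h1·(2M1+M2)/6=881/1032
seg 2: a=4, c=M2/2=-623/344, d=(M3−M2)/(6·3)=517/2064, b=Δ2−h2·(2M2+M3)/6=3121/2064
seg 3: a=-1, c=M3/2=305/688, d=(M4−M3)/(6·2)=-305/4128, b=Δ3−h3·(2M3+M4)/6=-1337/516
t_q=17/2 → seg 3, τ=3/2; S=-1+-1337/516·τ+305/688·τ²+-305/4128·τ³=-45557/11008

  seg 0: a=3 b=-7073/2064 c=0 d=2945/8256
  seg 1: a=-1 b=881/1032 c=2945/1376 d=-5437/8256
  seg 2: a=4 b=3121/2064 c=-623/344 d=517/2064
  seg 3: a=-1 b=-1337/516 c=305/688 d=-305/4128
S(17/2) = -45557/11008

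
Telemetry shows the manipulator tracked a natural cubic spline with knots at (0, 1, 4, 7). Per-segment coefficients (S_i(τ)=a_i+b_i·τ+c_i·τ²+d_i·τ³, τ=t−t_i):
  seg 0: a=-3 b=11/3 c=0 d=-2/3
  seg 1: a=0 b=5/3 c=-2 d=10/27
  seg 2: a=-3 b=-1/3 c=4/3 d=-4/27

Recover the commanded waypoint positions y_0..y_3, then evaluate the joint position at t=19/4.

y_0=-3 y_1=0 y_2=-3 y_3=4
S(19/4) = -41/16

y_0 = S_0(0) = a_0 = -3
y_1 = S_1(0) = a_1 = 0
y_2 = S_2(0) = a_2 = -3
y_3 = S_2(3) = 4
t_q=19/4 is in segment 2 (τ=3/4); S_2(τ)=-41/16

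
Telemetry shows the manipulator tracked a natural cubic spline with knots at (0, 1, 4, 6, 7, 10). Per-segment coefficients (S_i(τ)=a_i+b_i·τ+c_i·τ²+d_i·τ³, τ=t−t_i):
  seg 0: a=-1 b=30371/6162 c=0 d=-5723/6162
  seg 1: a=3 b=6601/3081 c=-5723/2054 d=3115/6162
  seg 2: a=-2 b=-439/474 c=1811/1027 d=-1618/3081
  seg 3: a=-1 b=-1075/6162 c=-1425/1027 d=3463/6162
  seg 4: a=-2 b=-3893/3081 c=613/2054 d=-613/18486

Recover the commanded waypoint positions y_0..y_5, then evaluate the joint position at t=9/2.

y_0=-1 y_1=3 y_2=-2 y_3=-1 y_4=-2 y_5=-4
S(9/2) = -8577/4108

y_0 = S_0(0) = a_0 = -1
y_1 = S_1(0) = a_1 = 3
y_2 = S_2(0) = a_2 = -2
y_3 = S_3(0) = a_3 = -1
y_4 = S_4(0) = a_4 = -2
y_5 = S_4(3) = -4
t_q=9/2 is in segment 2 (τ=1/2); S_2(τ)=-8577/4108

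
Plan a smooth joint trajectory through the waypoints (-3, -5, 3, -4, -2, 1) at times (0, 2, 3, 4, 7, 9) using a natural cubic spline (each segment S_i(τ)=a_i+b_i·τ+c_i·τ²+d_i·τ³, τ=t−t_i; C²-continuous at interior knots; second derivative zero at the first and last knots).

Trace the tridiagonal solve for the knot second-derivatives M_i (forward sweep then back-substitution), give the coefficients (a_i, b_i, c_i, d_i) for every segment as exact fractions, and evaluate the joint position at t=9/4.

  seg 0: a=-3 b=-26350/4719 c=0 d=21631/18876
  seg 1: a=-5 b=38543/4719 c=21631/3146 d=-66475/9438
  seg 2: a=3 b=677/858 c=-22422/1573 d=61019/9438
  seg 3: a=-4 b=-39280/4719 c=16175/3146 d=-173/242
  seg 4: a=-2 b=30421/9438 c=-2033/1573 d=2033/9438
S(9/4) = -531229/201344

Δ: Δ0=-1, Δ1=8, Δ2=-7, Δ3=2/3, Δ4=3/2
row 1: diag=6, rhs=54; c'=1/6, d'=9
row 2: denom=4−1·1/6=23/6; d'=(-90−1·9)/(23/6)=-594/23
row 3: denom=8−1·6/23=178/23; d'=(46−1·-594/23)/(178/23)=826/89
row 4: denom=10−3·69/178=1573/178; d'=(5−3·826/89)/(1573/178)=-4066/1573
back: M4=-4066/1573
back: M3=826/89−69/178·-4066/1573=16175/1573
back: M2=-594/23−6/23·16175/1573=-44844/1573
back: M1=9−1/6·-44844/1573=21631/1573
M: M0=0, M1=21631/1573, M2=-44844/1573, M3=16175/1573, M4=-4066/1573, M5=0
seg 0: a=-3, c=M0/2=0, d=(M1−M0)/(6·2)=21631/18876, b=Δ0−h0·(2M0+M1)/6=-26350/4719
seg 1: a=-5, c=M1/2=21631/3146, d=(M2−M1)/(6·1)=-66475/9438, b=Δ1−h1·(2M1+M2)/6=38543/4719
seg 2: a=3, c=M2/2=-22422/1573, d=(M3−M2)/(6·1)=61019/9438, b=Δ2−h2·(2M2+M3)/6=677/858
seg 3: a=-4, c=M3/2=16175/3146, d=(M4−M3)/(6·3)=-173/242, b=Δ3−h3·(2M3+M4)/6=-39280/4719
seg 4: a=-2, c=M4/2=-2033/1573, d=(M5−M4)/(6·2)=2033/9438, b=Δ4−h4·(2M4+M5)/6=30421/9438
t_q=9/4 → seg 1, τ=1/4; S=-5+38543/4719·τ+21631/3146·τ²+-66475/9438·τ³=-531229/201344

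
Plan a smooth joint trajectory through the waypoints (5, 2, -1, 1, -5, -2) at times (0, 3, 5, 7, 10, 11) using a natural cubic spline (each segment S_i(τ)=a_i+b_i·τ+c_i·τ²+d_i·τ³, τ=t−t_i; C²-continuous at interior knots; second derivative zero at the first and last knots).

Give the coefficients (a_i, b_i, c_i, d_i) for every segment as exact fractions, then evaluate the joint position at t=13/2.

  seg 0: a=5 b=-913/1692 c=0 d=-779/15228
  seg 1: a=2 b=-1625/846 c=-779/1692 d=1135/3384
  seg 2: a=-1 b=37/141 c=1313/846 d=-1001/1692
  seg 3: a=1 b=-266/423 c=-845/423 d=1955/3807
  seg 4: a=-5 b=529/423 c=370/141 d=-370/423
S(13/2) = 1337/1504

Δ: Δ0=-1, Δ1=-3/2, Δ2=1, Δ3=-2, Δ4=3
row 1: diag=10, rhs=-3; c'=1/5, d'=-3/10
row 2: denom=8−2·1/5=38/5; d'=(15−2·-3/10)/(38/5)=39/19
row 3: denom=10−2·5/19=180/19; d'=(-18−2·39/19)/(180/19)=-7/3
row 4: denom=8−3·19/60=141/20; d'=(30−3·-7/3)/(141/20)=740/141
back: M4=740/141
back: M3=-7/3−19/60·740/141=-1690/423
back: M2=39/19−5/19·-1690/423=1313/423
back: M1=-3/10−1/5·1313/423=-779/846
M: M0=0, M1=-779/846, M2=1313/423, M3=-1690/423, M4=740/141, M5=0
seg 0: a=5, c=M0/2=0, d=(M1−M0)/(6·3)=-779/15228, b=Δ0−h0·(2M0+M1)/6=-913/1692
seg 1: a=2, c=M1/2=-779/1692, d=(M2−M1)/(6·2)=1135/3384, b=Δ1−h1·(2M1+M2)/6=-1625/846
seg 2: a=-1, c=M2/2=1313/846, d=(M3−M2)/(6·2)=-1001/1692, b=Δ2−h2·(2M2+M3)/6=37/141
seg 3: a=1, c=M3/2=-845/423, d=(M4−M3)/(6·3)=1955/3807, b=Δ3−h3·(2M3+M4)/6=-266/423
seg 4: a=-5, c=M4/2=370/141, d=(M5−M4)/(6·1)=-370/423, b=Δ4−h4·(2M4+M5)/6=529/423
t_q=13/2 → seg 2, τ=3/2; S=-1+37/141·τ+1313/846·τ²+-1001/1692·τ³=1337/1504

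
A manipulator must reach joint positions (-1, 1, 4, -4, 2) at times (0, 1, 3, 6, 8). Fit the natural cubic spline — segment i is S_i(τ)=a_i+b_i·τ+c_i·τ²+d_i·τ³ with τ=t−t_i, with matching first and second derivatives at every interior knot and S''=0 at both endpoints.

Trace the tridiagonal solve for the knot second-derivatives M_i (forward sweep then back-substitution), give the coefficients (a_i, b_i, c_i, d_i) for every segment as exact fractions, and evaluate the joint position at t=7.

  seg 0: a=-1 b=5641/3036 c=0 d=431/3036
  seg 1: a=1 b=3467/1518 c=431/1012 d=-2483/6072
  seg 2: a=4 b=-698/759 c=-513/253 d=1097/2277
  seg 3: a=-4 b=-59/759 c=584/253 d=-292/759
S(7) = -545/253

Δ: Δ0=2, Δ1=3/2, Δ2=-8/3, Δ3=3
row 1: diag=6, rhs=-3; c'=1/3, d'=-1/2
row 2: denom=10−2·1/3=28/3; d'=(-25−2·-1/2)/(28/3)=-18/7
row 3: denom=10−3·9/28=253/28; d'=(34−3·-18/7)/(253/28)=1168/253
back: M3=1168/253
back: M2=-18/7−9/28·1168/253=-1026/253
back: M1=-1/2−1/3·-1026/253=431/506
M: M0=0, M1=431/506, M2=-1026/253, M3=1168/253, M4=0
seg 0: a=-1, c=M0/2=0, d=(M1−M0)/(6·1)=431/3036, b=Δ0−h0·(2M0+M1)/6=5641/3036
seg 1: a=1, c=M1/2=431/1012, d=(M2−M1)/(6·2)=-2483/6072, b=Δ1−h1·(2M1+M2)/6=3467/1518
seg 2: a=4, c=M2/2=-513/253, d=(M3−M2)/(6·3)=1097/2277, b=Δ2−h2·(2M2+M3)/6=-698/759
seg 3: a=-4, c=M3/2=584/253, d=(M4−M3)/(6·2)=-292/759, b=Δ3−h3·(2M3+M4)/6=-59/759
t_q=7 → seg 3, τ=1; S=-4+-59/759·τ+584/253·τ²+-292/759·τ³=-545/253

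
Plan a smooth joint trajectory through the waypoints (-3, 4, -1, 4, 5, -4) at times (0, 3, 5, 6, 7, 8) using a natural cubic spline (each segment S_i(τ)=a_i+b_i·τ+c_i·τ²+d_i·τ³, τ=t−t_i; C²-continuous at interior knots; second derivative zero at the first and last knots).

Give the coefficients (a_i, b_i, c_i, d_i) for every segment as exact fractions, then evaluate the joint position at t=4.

Δ: Δ0=7/3, Δ1=-5/2, Δ2=5, Δ3=1, Δ4=-9
row 1: diag=10, rhs=-29; c'=1/5, d'=-29/10
row 2: denom=6−2·1/5=28/5; d'=(45−2·-29/10)/(28/5)=127/14
row 3: denom=4−1·5/28=107/28; d'=(-24−1·127/14)/(107/28)=-926/107
row 4: denom=4−1·28/107=400/107; d'=(-60−1·-926/107)/(400/107)=-2747/200
back: M4=-2747/200
back: M3=-926/107−28/107·-2747/200=-253/50
back: M2=127/14−5/28·-253/50=399/40
back: M1=-29/10−1/5·399/40=-979/200
M: M0=0, M1=-979/200, M2=399/40, M3=-253/50, M4=-2747/200, M5=0
seg 0: a=-3, c=M0/2=0, d=(M1−M0)/(6·3)=-979/3600, b=Δ0−h0·(2M0+M1)/6=5737/1200
seg 1: a=4, c=M1/2=-979/400, d=(M2−M1)/(6·2)=1487/1200, b=Δ1−h1·(2M1+M2)/6=-1537/600
seg 2: a=-1, c=M2/2=399/80, d=(M3−M2)/(6·1)=-3007/1200, b=Δ2−h2·(2M2+M3)/6=1511/600
seg 3: a=4, c=M3/2=-253/100, d=(M4−M3)/(6·1)=-347/240, b=Δ3−h3·(2M3+M4)/6=5971/1200
seg 4: a=5, c=M4/2=-2747/400, d=(M5−M4)/(6·1)=2747/1200, b=Δ4−h4·(2M4+M5)/6=-2653/600
t_q=4 → seg 1, τ=1; S=4+-1537/600·τ+-979/400·τ²+1487/1200·τ³=23/100

  seg 0: a=-3 b=5737/1200 c=0 d=-979/3600
  seg 1: a=4 b=-1537/600 c=-979/400 d=1487/1200
  seg 2: a=-1 b=1511/600 c=399/80 d=-3007/1200
  seg 3: a=4 b=5971/1200 c=-253/100 d=-347/240
  seg 4: a=5 b=-2653/600 c=-2747/400 d=2747/1200
S(4) = 23/100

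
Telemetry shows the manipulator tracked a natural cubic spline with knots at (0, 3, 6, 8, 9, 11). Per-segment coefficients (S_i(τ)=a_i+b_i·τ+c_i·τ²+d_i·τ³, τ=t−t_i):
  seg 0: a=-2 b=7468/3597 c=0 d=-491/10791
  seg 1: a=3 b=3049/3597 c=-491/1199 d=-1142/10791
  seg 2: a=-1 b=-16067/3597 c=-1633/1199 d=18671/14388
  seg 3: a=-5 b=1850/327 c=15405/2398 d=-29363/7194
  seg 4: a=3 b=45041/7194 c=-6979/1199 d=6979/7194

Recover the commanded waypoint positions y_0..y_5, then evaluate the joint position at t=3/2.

y_0 = S_0(0) = a_0 = -2
y_1 = S_1(0) = a_1 = 3
y_2 = S_2(0) = a_2 = -1
y_3 = S_3(0) = a_3 = -5
y_4 = S_4(0) = a_4 = 3
y_5 = S_4(2) = 0
t_q=3/2 is in segment 0 (τ=3/2); S_0(τ)=9215/9592

y_0=-2 y_1=3 y_2=-1 y_3=-5 y_4=3 y_5=0
S(3/2) = 9215/9592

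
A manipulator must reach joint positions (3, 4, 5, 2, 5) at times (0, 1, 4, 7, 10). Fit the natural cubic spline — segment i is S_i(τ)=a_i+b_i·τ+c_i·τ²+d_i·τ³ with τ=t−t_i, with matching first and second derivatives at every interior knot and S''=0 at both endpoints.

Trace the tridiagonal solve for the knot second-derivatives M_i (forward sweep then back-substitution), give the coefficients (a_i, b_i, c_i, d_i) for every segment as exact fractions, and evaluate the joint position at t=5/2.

Δ: Δ0=1, Δ1=1/3, Δ2=-1, Δ3=1
row 1: diag=8, rhs=-4; c'=3/8, d'=-1/2
row 2: denom=12−3·3/8=87/8; d'=(-8−3·-1/2)/(87/8)=-52/87
row 3: denom=12−3·8/29=324/29; d'=(12−3·-52/87)/(324/29)=100/81
back: M3=100/81
back: M2=-52/87−8/29·100/81=-76/81
back: M1=-1/2−3/8·-76/81=-4/27
M: M0=0, M1=-4/27, M2=-76/81, M3=100/81, M4=0
seg 0: a=3, c=M0/2=0, d=(M1−M0)/(6·1)=-2/81, b=Δ0−h0·(2M0+M1)/6=83/81
seg 1: a=4, c=M1/2=-2/27, d=(M2−M1)/(6·3)=-32/729, b=Δ1−h1·(2M1+M2)/6=77/81
seg 2: a=5, c=M2/2=-38/81, d=(M3−M2)/(6·3)=88/729, b=Δ2−h2·(2M2+M3)/6=-55/81
seg 3: a=2, c=M3/2=50/81, d=(M4−M3)/(6·3)=-50/729, b=Δ3−h3·(2M3+M4)/6=-19/81
t_q=5/2 → seg 1, τ=3/2; S=4+77/81·τ+-2/27·τ²+-32/729·τ³=46/9

  seg 0: a=3 b=83/81 c=0 d=-2/81
  seg 1: a=4 b=77/81 c=-2/27 d=-32/729
  seg 2: a=5 b=-55/81 c=-38/81 d=88/729
  seg 3: a=2 b=-19/81 c=50/81 d=-50/729
S(5/2) = 46/9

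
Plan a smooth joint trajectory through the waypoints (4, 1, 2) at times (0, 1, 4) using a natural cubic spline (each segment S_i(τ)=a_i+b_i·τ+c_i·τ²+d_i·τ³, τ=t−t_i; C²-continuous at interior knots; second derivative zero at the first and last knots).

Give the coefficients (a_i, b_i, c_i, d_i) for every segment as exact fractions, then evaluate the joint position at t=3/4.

  seg 0: a=4 b=-41/12 c=0 d=5/12
  seg 1: a=1 b=-13/6 c=5/4 d=-5/36
S(3/4) = 413/256

Δ: Δ0=-3, Δ1=1/3
row 1: diag=8, rhs=20; c'=3/8, d'=5/2
back: M1=5/2
M: M0=0, M1=5/2, M2=0
seg 0: a=4, c=M0/2=0, d=(M1−M0)/(6·1)=5/12, b=Δ0−h0·(2M0+M1)/6=-41/12
seg 1: a=1, c=M1/2=5/4, d=(M2−M1)/(6·3)=-5/36, b=Δ1−h1·(2M1+M2)/6=-13/6
t_q=3/4 → seg 0, τ=3/4; S=4+-41/12·τ+0·τ²+5/12·τ³=413/256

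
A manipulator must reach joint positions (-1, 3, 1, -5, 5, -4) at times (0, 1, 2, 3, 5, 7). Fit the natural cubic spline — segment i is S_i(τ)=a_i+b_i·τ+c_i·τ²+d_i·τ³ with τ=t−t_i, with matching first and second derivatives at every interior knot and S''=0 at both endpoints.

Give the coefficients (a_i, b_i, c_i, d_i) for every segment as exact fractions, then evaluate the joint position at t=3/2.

  seg 0: a=-1 b=3237/628 c=0 d=-725/628
  seg 1: a=3 b=531/314 c=-2175/628 d=-143/628
  seg 2: a=1 b=-3717/628 c=-651/157 d=2553/628
  seg 3: a=-5 b=-633/314 c=5055/628 d=-713/314
  seg 4: a=5 b=921/314 c=-3501/628 d=1167/1256
S(3/2) = 14827/5024

Δ: Δ0=4, Δ1=-2, Δ2=-6, Δ3=5, Δ4=-9/2
row 1: diag=4, rhs=-36; c'=1/4, d'=-9
row 2: denom=4−1·1/4=15/4; d'=(-24−1·-9)/(15/4)=-4
row 3: denom=6−1·4/15=86/15; d'=(66−1·-4)/(86/15)=525/43
row 4: denom=8−2·15/43=314/43; d'=(-57−2·525/43)/(314/43)=-3501/314
back: M4=-3501/314
back: M3=525/43−15/43·-3501/314=5055/314
back: M2=-4−4/15·5055/314=-1302/157
back: M1=-9−1/4·-1302/157=-2175/314
M: M0=0, M1=-2175/314, M2=-1302/157, M3=5055/314, M4=-3501/314, M5=0
seg 0: a=-1, c=M0/2=0, d=(M1−M0)/(6·1)=-725/628, b=Δ0−h0·(2M0+M1)/6=3237/628
seg 1: a=3, c=M1/2=-2175/628, d=(M2−M1)/(6·1)=-143/628, b=Δ1−h1·(2M1+M2)/6=531/314
seg 2: a=1, c=M2/2=-651/157, d=(M3−M2)/(6·1)=2553/628, b=Δ2−h2·(2M2+M3)/6=-3717/628
seg 3: a=-5, c=M3/2=5055/628, d=(M4−M3)/(6·2)=-713/314, b=Δ3−h3·(2M3+M4)/6=-633/314
seg 4: a=5, c=M4/2=-3501/628, d=(M5−M4)/(6·2)=1167/1256, b=Δ4−h4·(2M4+M5)/6=921/314
t_q=3/2 → seg 1, τ=1/2; S=3+531/314·τ+-2175/628·τ²+-143/628·τ³=14827/5024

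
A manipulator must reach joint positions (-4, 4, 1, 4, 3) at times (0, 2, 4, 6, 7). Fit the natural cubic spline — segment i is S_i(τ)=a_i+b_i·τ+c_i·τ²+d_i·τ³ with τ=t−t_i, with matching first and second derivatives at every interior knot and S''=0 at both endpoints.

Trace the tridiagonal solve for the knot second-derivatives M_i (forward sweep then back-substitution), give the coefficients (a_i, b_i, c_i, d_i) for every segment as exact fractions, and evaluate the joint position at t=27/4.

Δ: Δ0=4, Δ1=-3/2, Δ2=3/2, Δ3=-1
row 1: diag=8, rhs=-33; c'=1/4, d'=-33/8
row 2: denom=8−2·1/4=15/2; d'=(18−2·-33/8)/(15/2)=7/2
row 3: denom=6−2·4/15=82/15; d'=(-15−2·7/2)/(82/15)=-165/41
back: M3=-165/41
back: M2=7/2−4/15·-165/41=375/82
back: M1=-33/8−1/4·375/82=-216/41
M: M0=0, M1=-216/41, M2=375/82, M3=-165/41, M4=0
seg 0: a=-4, c=M0/2=0, d=(M1−M0)/(6·2)=-18/41, b=Δ0−h0·(2M0+M1)/6=236/41
seg 1: a=4, c=M1/2=-108/41, d=(M2−M1)/(6·2)=269/328, b=Δ1−h1·(2M1+M2)/6=20/41
seg 2: a=1, c=M2/2=375/164, d=(M3−M2)/(6·2)=-235/328, b=Δ2−h2·(2M2+M3)/6=-17/82
seg 3: a=4, c=M3/2=-165/82, d=(M4−M3)/(6·1)=55/82, b=Δ3−h3·(2M3+M4)/6=14/41
t_q=27/4 → seg 3, τ=3/4; S=4+14/41·τ+-165/82·τ²+55/82·τ³=17881/5248

  seg 0: a=-4 b=236/41 c=0 d=-18/41
  seg 1: a=4 b=20/41 c=-108/41 d=269/328
  seg 2: a=1 b=-17/82 c=375/164 d=-235/328
  seg 3: a=4 b=14/41 c=-165/82 d=55/82
S(27/4) = 17881/5248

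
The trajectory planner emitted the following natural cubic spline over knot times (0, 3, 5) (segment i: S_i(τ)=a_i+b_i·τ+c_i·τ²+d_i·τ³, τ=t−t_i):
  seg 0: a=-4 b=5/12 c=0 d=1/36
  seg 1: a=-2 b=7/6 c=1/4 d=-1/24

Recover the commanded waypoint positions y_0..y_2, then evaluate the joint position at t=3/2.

y_0=-4 y_1=-2 y_2=1
S(3/2) = -105/32

y_0 = S_0(0) = a_0 = -4
y_1 = S_1(0) = a_1 = -2
y_2 = S_1(2) = 1
t_q=3/2 is in segment 0 (τ=3/2); S_0(τ)=-105/32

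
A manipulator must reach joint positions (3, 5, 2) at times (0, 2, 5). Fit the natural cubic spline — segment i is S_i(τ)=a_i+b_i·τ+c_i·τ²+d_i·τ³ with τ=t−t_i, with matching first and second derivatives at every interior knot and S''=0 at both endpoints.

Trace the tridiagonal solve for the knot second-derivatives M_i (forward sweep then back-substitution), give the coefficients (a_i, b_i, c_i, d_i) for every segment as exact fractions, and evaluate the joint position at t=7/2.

  seg 0: a=3 b=7/5 c=0 d=-1/10
  seg 1: a=5 b=1/5 c=-3/5 d=1/15
S(7/2) = 167/40

Δ: Δ0=1, Δ1=-1
row 1: diag=10, rhs=-12; c'=3/10, d'=-6/5
back: M1=-6/5
M: M0=0, M1=-6/5, M2=0
seg 0: a=3, c=M0/2=0, d=(M1−M0)/(6·2)=-1/10, b=Δ0−h0·(2M0+M1)/6=7/5
seg 1: a=5, c=M1/2=-3/5, d=(M2−M1)/(6·3)=1/15, b=Δ1−h1·(2M1+M2)/6=1/5
t_q=7/2 → seg 1, τ=3/2; S=5+1/5·τ+-3/5·τ²+1/15·τ³=167/40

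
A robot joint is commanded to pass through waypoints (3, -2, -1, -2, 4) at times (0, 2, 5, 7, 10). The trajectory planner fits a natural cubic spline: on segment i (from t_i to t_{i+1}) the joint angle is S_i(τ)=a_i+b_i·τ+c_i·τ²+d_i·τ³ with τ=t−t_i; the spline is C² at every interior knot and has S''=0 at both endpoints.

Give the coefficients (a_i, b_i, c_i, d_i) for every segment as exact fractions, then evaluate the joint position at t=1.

Δ: Δ0=-5/2, Δ1=1/3, Δ2=-1/2, Δ3=2
row 1: diag=10, rhs=17; c'=3/10, d'=17/10
row 2: denom=10−3·3/10=91/10; d'=(-5−3·17/10)/(91/10)=-101/91
row 3: denom=10−2·20/91=870/91; d'=(15−2·-101/91)/(870/91)=1567/870
back: M3=1567/870
back: M2=-101/91−20/91·1567/870=-131/87
back: M1=17/10−3/10·-131/87=312/145
M: M0=0, M1=312/145, M2=-131/87, M3=1567/870, M4=0
seg 0: a=3, c=M0/2=0, d=(M1−M0)/(6·2)=26/145, b=Δ0−h0·(2M0+M1)/6=-933/290
seg 1: a=-2, c=M1/2=156/145, d=(M2−M1)/(6·3)=-1591/7830, b=Δ1−h1·(2M1+M2)/6=-309/290
seg 2: a=-1, c=M2/2=-131/174, d=(M3−M2)/(6·2)=959/3480, b=Δ2−h2·(2M2+M3)/6=-14/145
seg 3: a=-2, c=M3/2=1567/1740, d=(M4−M3)/(6·3)=-1567/15660, b=Δ3−h3·(2M3+M4)/6=173/870
t_q=1 → seg 0, τ=1; S=3+-933/290·τ+0·τ²+26/145·τ³=-11/290

  seg 0: a=3 b=-933/290 c=0 d=26/145
  seg 1: a=-2 b=-309/290 c=156/145 d=-1591/7830
  seg 2: a=-1 b=-14/145 c=-131/174 d=959/3480
  seg 3: a=-2 b=173/870 c=1567/1740 d=-1567/15660
S(1) = -11/290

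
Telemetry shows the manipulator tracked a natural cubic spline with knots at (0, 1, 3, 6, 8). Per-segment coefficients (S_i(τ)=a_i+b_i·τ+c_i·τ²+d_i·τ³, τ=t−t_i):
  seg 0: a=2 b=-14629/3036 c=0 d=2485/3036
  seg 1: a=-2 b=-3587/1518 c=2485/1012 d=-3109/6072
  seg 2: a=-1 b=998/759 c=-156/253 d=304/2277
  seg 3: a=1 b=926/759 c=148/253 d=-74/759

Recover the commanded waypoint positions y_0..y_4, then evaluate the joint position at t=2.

y_0=2 y_1=-2 y_2=-1 y_3=1 y_4=5
S(2) = -4897/2024

y_0 = S_0(0) = a_0 = 2
y_1 = S_1(0) = a_1 = -2
y_2 = S_2(0) = a_2 = -1
y_3 = S_3(0) = a_3 = 1
y_4 = S_3(2) = 5
t_q=2 is in segment 1 (τ=1); S_1(τ)=-4897/2024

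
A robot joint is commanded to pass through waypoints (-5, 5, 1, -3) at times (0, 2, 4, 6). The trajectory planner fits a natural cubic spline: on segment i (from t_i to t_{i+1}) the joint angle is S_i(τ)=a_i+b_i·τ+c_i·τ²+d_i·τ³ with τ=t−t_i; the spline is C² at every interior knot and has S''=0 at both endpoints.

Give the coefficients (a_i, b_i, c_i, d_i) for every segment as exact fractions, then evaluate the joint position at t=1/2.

  seg 0: a=-5 b=103/15 c=0 d=-7/15
  seg 1: a=5 b=19/15 c=-14/5 d=7/12
  seg 2: a=1 b=-44/15 c=7/10 d=-7/60
S(1/2) = -13/8

Δ: Δ0=5, Δ1=-2, Δ2=-2
row 1: diag=8, rhs=-42; c'=1/4, d'=-21/4
row 2: denom=8−2·1/4=15/2; d'=(0−2·-21/4)/(15/2)=7/5
back: M2=7/5
back: M1=-21/4−1/4·7/5=-28/5
M: M0=0, M1=-28/5, M2=7/5, M3=0
seg 0: a=-5, c=M0/2=0, d=(M1−M0)/(6·2)=-7/15, b=Δ0−h0·(2M0+M1)/6=103/15
seg 1: a=5, c=M1/2=-14/5, d=(M2−M1)/(6·2)=7/12, b=Δ1−h1·(2M1+M2)/6=19/15
seg 2: a=1, c=M2/2=7/10, d=(M3−M2)/(6·2)=-7/60, b=Δ2−h2·(2M2+M3)/6=-44/15
t_q=1/2 → seg 0, τ=1/2; S=-5+103/15·τ+0·τ²+-7/15·τ³=-13/8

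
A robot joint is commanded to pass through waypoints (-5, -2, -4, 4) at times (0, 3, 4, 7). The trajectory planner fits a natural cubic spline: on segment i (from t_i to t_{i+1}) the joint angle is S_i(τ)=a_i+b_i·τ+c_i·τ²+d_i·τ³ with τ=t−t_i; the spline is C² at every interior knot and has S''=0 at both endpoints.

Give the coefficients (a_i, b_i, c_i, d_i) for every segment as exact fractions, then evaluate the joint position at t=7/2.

Δ: Δ0=1, Δ1=-2, Δ2=8/3
row 1: diag=8, rhs=-18; c'=1/8, d'=-9/4
row 2: denom=8−1·1/8=63/8; d'=(28−1·-9/4)/(63/8)=242/63
back: M2=242/63
back: M1=-9/4−1/8·242/63=-172/63
M: M0=0, M1=-172/63, M2=242/63, M3=0
seg 0: a=-5, c=M0/2=0, d=(M1−M0)/(6·3)=-86/567, b=Δ0−h0·(2M0+M1)/6=149/63
seg 1: a=-2, c=M1/2=-86/63, d=(M2−M1)/(6·1)=23/21, b=Δ1−h1·(2M1+M2)/6=-109/63
seg 2: a=-4, c=M2/2=121/63, d=(M3−M2)/(6·3)=-121/567, b=Δ2−h2·(2M2+M3)/6=-74/63
t_q=7/2 → seg 1, τ=1/2; S=-2+-109/63·τ+-86/63·τ²+23/21·τ³=-221/72

  seg 0: a=-5 b=149/63 c=0 d=-86/567
  seg 1: a=-2 b=-109/63 c=-86/63 d=23/21
  seg 2: a=-4 b=-74/63 c=121/63 d=-121/567
S(7/2) = -221/72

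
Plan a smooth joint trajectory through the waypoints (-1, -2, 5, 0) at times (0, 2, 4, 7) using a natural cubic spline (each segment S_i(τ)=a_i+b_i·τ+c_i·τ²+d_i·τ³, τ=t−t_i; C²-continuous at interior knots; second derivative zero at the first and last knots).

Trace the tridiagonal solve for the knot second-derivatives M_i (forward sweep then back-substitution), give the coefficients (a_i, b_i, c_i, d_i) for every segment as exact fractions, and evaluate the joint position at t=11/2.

  seg 0: a=-1 b=-104/57 c=0 d=151/456
  seg 1: a=-2 b=245/114 c=151/76 d=-299/456
  seg 2: a=5 b=127/57 c=-37/19 d=37/171
S(11/2) = 713/152

Δ: Δ0=-1/2, Δ1=7/2, Δ2=-5/3
row 1: diag=8, rhs=24; c'=1/4, d'=3
row 2: denom=10−2·1/4=19/2; d'=(-31−2·3)/(19/2)=-74/19
back: M2=-74/19
back: M1=3−1/4·-74/19=151/38
M: M0=0, M1=151/38, M2=-74/19, M3=0
seg 0: a=-1, c=M0/2=0, d=(M1−M0)/(6·2)=151/456, b=Δ0−h0·(2M0+M1)/6=-104/57
seg 1: a=-2, c=M1/2=151/76, d=(M2−M1)/(6·2)=-299/456, b=Δ1−h1·(2M1+M2)/6=245/114
seg 2: a=5, c=M2/2=-37/19, d=(M3−M2)/(6·3)=37/171, b=Δ2−h2·(2M2+M3)/6=127/57
t_q=11/2 → seg 2, τ=3/2; S=5+127/57·τ+-37/19·τ²+37/171·τ³=713/152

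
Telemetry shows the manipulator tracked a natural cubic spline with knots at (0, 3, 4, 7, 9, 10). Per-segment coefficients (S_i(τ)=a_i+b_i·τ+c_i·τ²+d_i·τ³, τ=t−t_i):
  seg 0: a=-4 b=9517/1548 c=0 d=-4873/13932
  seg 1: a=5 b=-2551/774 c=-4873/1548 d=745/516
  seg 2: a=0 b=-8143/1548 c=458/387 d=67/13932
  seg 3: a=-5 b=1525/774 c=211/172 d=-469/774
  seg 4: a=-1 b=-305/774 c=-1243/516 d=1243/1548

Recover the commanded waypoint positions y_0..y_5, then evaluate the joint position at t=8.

y_0=-4 y_1=5 y_2=0 y_3=-5 y_4=-1 y_5=-3
S(8) = -1243/516

y_0 = S_0(0) = a_0 = -4
y_1 = S_1(0) = a_1 = 5
y_2 = S_2(0) = a_2 = 0
y_3 = S_3(0) = a_3 = -5
y_4 = S_4(0) = a_4 = -1
y_5 = S_4(1) = -3
t_q=8 is in segment 3 (τ=1); S_3(τ)=-1243/516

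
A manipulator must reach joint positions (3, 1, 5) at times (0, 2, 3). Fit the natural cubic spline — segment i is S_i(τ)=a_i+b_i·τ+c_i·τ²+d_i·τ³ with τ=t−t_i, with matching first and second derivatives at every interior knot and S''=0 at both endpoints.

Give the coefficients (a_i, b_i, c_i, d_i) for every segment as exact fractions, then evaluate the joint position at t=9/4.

  seg 0: a=3 b=-8/3 c=0 d=5/12
  seg 1: a=1 b=7/3 c=5/2 d=-5/6
S(9/4) = 221/128

Δ: Δ0=-1, Δ1=4
row 1: diag=6, rhs=30; c'=1/6, d'=5
back: M1=5
M: M0=0, M1=5, M2=0
seg 0: a=3, c=M0/2=0, d=(M1−M0)/(6·2)=5/12, b=Δ0−h0·(2M0+M1)/6=-8/3
seg 1: a=1, c=M1/2=5/2, d=(M2−M1)/(6·1)=-5/6, b=Δ1−h1·(2M1+M2)/6=7/3
t_q=9/4 → seg 1, τ=1/4; S=1+7/3·τ+5/2·τ²+-5/6·τ³=221/128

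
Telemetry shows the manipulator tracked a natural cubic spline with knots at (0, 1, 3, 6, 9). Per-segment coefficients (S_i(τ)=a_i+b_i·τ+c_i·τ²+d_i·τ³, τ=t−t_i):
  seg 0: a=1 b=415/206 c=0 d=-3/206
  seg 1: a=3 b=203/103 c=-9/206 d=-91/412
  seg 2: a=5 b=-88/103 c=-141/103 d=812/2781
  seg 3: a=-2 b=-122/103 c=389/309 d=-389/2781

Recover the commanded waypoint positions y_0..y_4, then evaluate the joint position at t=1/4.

y_0=1 y_1=3 y_2=5 y_3=-2 y_4=2
S(1/4) = 19821/13184

y_0 = S_0(0) = a_0 = 1
y_1 = S_1(0) = a_1 = 3
y_2 = S_2(0) = a_2 = 5
y_3 = S_3(0) = a_3 = -2
y_4 = S_3(3) = 2
t_q=1/4 is in segment 0 (τ=1/4); S_0(τ)=19821/13184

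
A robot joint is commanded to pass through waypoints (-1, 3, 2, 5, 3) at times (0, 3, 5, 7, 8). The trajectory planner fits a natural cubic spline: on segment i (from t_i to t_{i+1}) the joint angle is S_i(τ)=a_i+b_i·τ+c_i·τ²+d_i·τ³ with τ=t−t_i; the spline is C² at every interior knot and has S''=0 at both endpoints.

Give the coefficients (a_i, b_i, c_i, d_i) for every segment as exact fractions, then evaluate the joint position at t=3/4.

Δ: Δ0=4/3, Δ1=-1/2, Δ2=3/2, Δ3=-2
row 1: diag=10, rhs=-11; c'=1/5, d'=-11/10
row 2: denom=8−2·1/5=38/5; d'=(12−2·-11/10)/(38/5)=71/38
row 3: denom=6−2·5/19=104/19; d'=(-21−2·71/38)/(104/19)=-235/52
back: M3=-235/52
back: M2=71/38−5/19·-235/52=159/52
back: M1=-11/10−1/5·159/52=-89/52
M: M0=0, M1=-89/52, M2=159/52, M3=-235/52, M4=0
seg 0: a=-1, c=M0/2=0, d=(M1−M0)/(6·3)=-89/936, b=Δ0−h0·(2M0+M1)/6=683/312
seg 1: a=3, c=M1/2=-89/104, d=(M2−M1)/(6·2)=31/78, b=Δ1−h1·(2M1+M2)/6=-59/156
seg 2: a=2, c=M2/2=159/104, d=(M3−M2)/(6·2)=-197/312, b=Δ2−h2·(2M2+M3)/6=151/156
seg 3: a=5, c=M3/2=-235/104, d=(M4−M3)/(6·1)=235/312, b=Δ3−h3·(2M3+M4)/6=-77/156
t_q=3/4 → seg 0, τ=3/4; S=-1+683/312·τ+0·τ²+-89/936·τ³=4005/6656

  seg 0: a=-1 b=683/312 c=0 d=-89/936
  seg 1: a=3 b=-59/156 c=-89/104 d=31/78
  seg 2: a=2 b=151/156 c=159/104 d=-197/312
  seg 3: a=5 b=-77/156 c=-235/104 d=235/312
S(3/4) = 4005/6656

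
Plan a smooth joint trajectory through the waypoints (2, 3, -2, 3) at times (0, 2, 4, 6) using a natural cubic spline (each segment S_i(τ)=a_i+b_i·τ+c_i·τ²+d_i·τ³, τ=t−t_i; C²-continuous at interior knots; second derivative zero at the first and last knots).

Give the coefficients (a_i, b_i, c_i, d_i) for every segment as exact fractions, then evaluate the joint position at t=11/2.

Δ: Δ0=1/2, Δ1=-5/2, Δ2=5/2
row 1: diag=8, rhs=-18; c'=1/4, d'=-9/4
row 2: denom=8−2·1/4=15/2; d'=(30−2·-9/4)/(15/2)=23/5
back: M2=23/5
back: M1=-9/4−1/4·23/5=-17/5
M: M0=0, M1=-17/5, M2=23/5, M3=0
seg 0: a=2, c=M0/2=0, d=(M1−M0)/(6·2)=-17/60, b=Δ0−h0·(2M0+M1)/6=49/30
seg 1: a=3, c=M1/2=-17/10, d=(M2−M1)/(6·2)=2/3, b=Δ1−h1·(2M1+M2)/6=-53/30
seg 2: a=-2, c=M2/2=23/10, d=(M3−M2)/(6·2)=-23/60, b=Δ2−h2·(2M2+M3)/6=-17/30
t_q=11/2 → seg 2, τ=3/2; S=-2+-17/30·τ+23/10·τ²+-23/60·τ³=33/32

  seg 0: a=2 b=49/30 c=0 d=-17/60
  seg 1: a=3 b=-53/30 c=-17/10 d=2/3
  seg 2: a=-2 b=-17/30 c=23/10 d=-23/60
S(11/2) = 33/32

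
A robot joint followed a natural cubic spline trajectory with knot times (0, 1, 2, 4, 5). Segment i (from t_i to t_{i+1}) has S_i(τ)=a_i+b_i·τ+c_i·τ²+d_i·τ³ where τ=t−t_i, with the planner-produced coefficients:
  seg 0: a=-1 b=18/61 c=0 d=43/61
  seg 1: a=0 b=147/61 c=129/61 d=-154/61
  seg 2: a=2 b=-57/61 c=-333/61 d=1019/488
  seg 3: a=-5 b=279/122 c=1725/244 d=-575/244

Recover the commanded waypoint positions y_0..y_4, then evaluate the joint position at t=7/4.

y_0=-1 y_1=0 y_2=2 y_3=-5 y_4=2
S(7/4) = 3771/1952

y_0 = S_0(0) = a_0 = -1
y_1 = S_1(0) = a_1 = 0
y_2 = S_2(0) = a_2 = 2
y_3 = S_3(0) = a_3 = -5
y_4 = S_3(1) = 2
t_q=7/4 is in segment 1 (τ=3/4); S_1(τ)=3771/1952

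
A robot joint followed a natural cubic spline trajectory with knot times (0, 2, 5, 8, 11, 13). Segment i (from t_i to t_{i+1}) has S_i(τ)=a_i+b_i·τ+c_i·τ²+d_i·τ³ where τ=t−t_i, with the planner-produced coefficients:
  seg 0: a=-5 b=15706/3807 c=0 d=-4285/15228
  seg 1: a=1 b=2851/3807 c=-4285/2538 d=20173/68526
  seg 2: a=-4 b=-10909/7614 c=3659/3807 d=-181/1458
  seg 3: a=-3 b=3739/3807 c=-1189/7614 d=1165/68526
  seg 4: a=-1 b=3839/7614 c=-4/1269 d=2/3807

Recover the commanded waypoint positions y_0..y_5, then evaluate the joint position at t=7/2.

y_0 = S_0(0) = a_0 = -5
y_1 = S_1(0) = a_1 = 1
y_2 = S_2(0) = a_2 = -4
y_3 = S_3(0) = a_3 = -3
y_4 = S_4(0) = a_4 = -1
y_5 = S_4(2) = 0
t_q=7/2 is in segment 1 (τ=3/2); S_1(τ)=-4615/6768

y_0=-5 y_1=1 y_2=-4 y_3=-3 y_4=-1 y_5=0
S(7/2) = -4615/6768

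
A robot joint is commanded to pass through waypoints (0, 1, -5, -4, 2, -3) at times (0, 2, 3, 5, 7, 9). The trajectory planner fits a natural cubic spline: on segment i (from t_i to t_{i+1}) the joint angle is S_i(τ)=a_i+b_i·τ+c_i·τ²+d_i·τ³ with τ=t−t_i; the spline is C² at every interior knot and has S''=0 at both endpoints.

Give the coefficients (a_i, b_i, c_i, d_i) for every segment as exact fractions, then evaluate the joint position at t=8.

Δ: Δ0=1/2, Δ1=-6, Δ2=1/2, Δ3=3, Δ4=-5/2
row 1: diag=6, rhs=-39; c'=1/6, d'=-13/2
row 2: denom=6−1·1/6=35/6; d'=(39−1·-13/2)/(35/6)=39/5
row 3: denom=8−2·12/35=256/35; d'=(15−2·39/5)/(256/35)=-21/256
row 4: denom=8−2·35/128=477/64; d'=(-33−2·-21/256)/(477/64)=-467/106
back: M4=-467/106
back: M3=-21/256−35/128·-467/106=119/106
back: M2=39/5−12/35·119/106=393/53
back: M1=-13/2−1/6·393/53=-410/53
M: M0=0, M1=-410/53, M2=393/53, M3=119/106, M4=-467/106, M5=0
seg 0: a=0, c=M0/2=0, d=(M1−M0)/(6·2)=-205/318, b=Δ0−h0·(2M0+M1)/6=979/318
seg 1: a=1, c=M1/2=-205/53, d=(M2−M1)/(6·1)=803/318, b=Δ1−h1·(2M1+M2)/6=-1481/318
seg 2: a=-5, c=M2/2=393/106, d=(M3−M2)/(6·2)=-667/1272, b=Δ2−h2·(2M2+M3)/6=-766/159
seg 3: a=-4, c=M3/2=119/212, d=(M4−M3)/(6·2)=-293/636, b=Δ3−h3·(2M3+M4)/6=1183/318
seg 4: a=2, c=M4/2=-467/212, d=(M5−M4)/(6·2)=467/1272, b=Δ4−h4·(2M4+M5)/6=139/318
t_q=8 → seg 4, τ=1; S=2+139/318·τ+-467/212·τ²+467/1272·τ³=255/424

  seg 0: a=0 b=979/318 c=0 d=-205/318
  seg 1: a=1 b=-1481/318 c=-205/53 d=803/318
  seg 2: a=-5 b=-766/159 c=393/106 d=-667/1272
  seg 3: a=-4 b=1183/318 c=119/212 d=-293/636
  seg 4: a=2 b=139/318 c=-467/212 d=467/1272
S(8) = 255/424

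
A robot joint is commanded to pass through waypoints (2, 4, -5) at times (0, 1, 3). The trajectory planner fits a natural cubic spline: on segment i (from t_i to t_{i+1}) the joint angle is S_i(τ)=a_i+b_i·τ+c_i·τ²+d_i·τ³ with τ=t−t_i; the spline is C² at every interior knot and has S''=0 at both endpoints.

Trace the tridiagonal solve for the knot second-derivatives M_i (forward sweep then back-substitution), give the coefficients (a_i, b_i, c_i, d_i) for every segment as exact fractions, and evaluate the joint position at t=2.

  seg 0: a=2 b=37/12 c=0 d=-13/12
  seg 1: a=4 b=-1/6 c=-13/4 d=13/24
S(2) = 9/8

Δ: Δ0=2, Δ1=-9/2
row 1: diag=6, rhs=-39; c'=1/3, d'=-13/2
back: M1=-13/2
M: M0=0, M1=-13/2, M2=0
seg 0: a=2, c=M0/2=0, d=(M1−M0)/(6·1)=-13/12, b=Δ0−h0·(2M0+M1)/6=37/12
seg 1: a=4, c=M1/2=-13/4, d=(M2−M1)/(6·2)=13/24, b=Δ1−h1·(2M1+M2)/6=-1/6
t_q=2 → seg 1, τ=1; S=4+-1/6·τ+-13/4·τ²+13/24·τ³=9/8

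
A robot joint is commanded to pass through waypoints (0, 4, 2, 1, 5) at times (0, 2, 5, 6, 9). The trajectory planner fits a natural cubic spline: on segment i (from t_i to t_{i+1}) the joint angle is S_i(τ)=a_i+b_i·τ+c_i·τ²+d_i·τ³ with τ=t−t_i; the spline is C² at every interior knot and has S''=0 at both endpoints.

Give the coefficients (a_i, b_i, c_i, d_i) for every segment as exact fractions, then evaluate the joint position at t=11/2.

Δ: Δ0=2, Δ1=-2/3, Δ2=-1, Δ3=4/3
row 1: diag=10, rhs=-16; c'=3/10, d'=-8/5
row 2: denom=8−3·3/10=71/10; d'=(-2−3·-8/5)/(71/10)=28/71
row 3: denom=8−1·10/71=558/71; d'=(14−1·28/71)/(558/71)=161/93
back: M3=161/93
back: M2=28/71−10/71·161/93=14/93
back: M1=-8/5−3/10·14/93=-51/31
M: M0=0, M1=-51/31, M2=14/93, M3=161/93, M4=0
seg 0: a=0, c=M0/2=0, d=(M1−M0)/(6·2)=-17/124, b=Δ0−h0·(2M0+M1)/6=79/31
seg 1: a=4, c=M1/2=-51/62, d=(M2−M1)/(6·3)=167/1674, b=Δ1−h1·(2M1+M2)/6=28/31
seg 2: a=2, c=M2/2=7/93, d=(M3−M2)/(6·1)=49/186, b=Δ2−h2·(2M2+M3)/6=-83/62
seg 3: a=1, c=M3/2=161/186, d=(M4−M3)/(6·3)=-161/1674, b=Δ3−h3·(2M3+M4)/6=-37/93
t_q=11/2 → seg 2, τ=1/2; S=2+-83/62·τ+7/93·τ²+49/186·τ³=2057/1488

  seg 0: a=0 b=79/31 c=0 d=-17/124
  seg 1: a=4 b=28/31 c=-51/62 d=167/1674
  seg 2: a=2 b=-83/62 c=7/93 d=49/186
  seg 3: a=1 b=-37/93 c=161/186 d=-161/1674
S(11/2) = 2057/1488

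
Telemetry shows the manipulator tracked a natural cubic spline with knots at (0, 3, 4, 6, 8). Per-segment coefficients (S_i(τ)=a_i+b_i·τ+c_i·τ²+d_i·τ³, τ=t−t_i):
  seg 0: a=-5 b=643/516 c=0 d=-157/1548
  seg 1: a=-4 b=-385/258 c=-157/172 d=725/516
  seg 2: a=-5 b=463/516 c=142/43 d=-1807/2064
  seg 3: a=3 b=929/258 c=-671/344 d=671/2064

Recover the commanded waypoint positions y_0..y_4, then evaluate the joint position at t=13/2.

y_0=-5 y_1=-4 y_2=-5 y_3=3 y_4=5
S(13/2) = 23961/5504

y_0 = S_0(0) = a_0 = -5
y_1 = S_1(0) = a_1 = -4
y_2 = S_2(0) = a_2 = -5
y_3 = S_3(0) = a_3 = 3
y_4 = S_3(2) = 5
t_q=13/2 is in segment 3 (τ=1/2); S_3(τ)=23961/5504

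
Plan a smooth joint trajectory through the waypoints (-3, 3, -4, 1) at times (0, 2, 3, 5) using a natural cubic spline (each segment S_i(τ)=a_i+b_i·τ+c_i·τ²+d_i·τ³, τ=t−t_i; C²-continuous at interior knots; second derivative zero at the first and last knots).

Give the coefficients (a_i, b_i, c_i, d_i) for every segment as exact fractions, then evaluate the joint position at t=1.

  seg 0: a=-3 b=244/35 c=0 d=-139/140
  seg 1: a=3 b=-173/35 c=-417/70 d=39/10
  seg 2: a=-4 b=-361/70 c=201/35 d=-67/70
S(1) = 417/140

Δ: Δ0=3, Δ1=-7, Δ2=5/2
row 1: diag=6, rhs=-60; c'=1/6, d'=-10
row 2: denom=6−1·1/6=35/6; d'=(57−1·-10)/(35/6)=402/35
back: M2=402/35
back: M1=-10−1/6·402/35=-417/35
M: M0=0, M1=-417/35, M2=402/35, M3=0
seg 0: a=-3, c=M0/2=0, d=(M1−M0)/(6·2)=-139/140, b=Δ0−h0·(2M0+M1)/6=244/35
seg 1: a=3, c=M1/2=-417/70, d=(M2−M1)/(6·1)=39/10, b=Δ1−h1·(2M1+M2)/6=-173/35
seg 2: a=-4, c=M2/2=201/35, d=(M3−M2)/(6·2)=-67/70, b=Δ2−h2·(2M2+M3)/6=-361/70
t_q=1 → seg 0, τ=1; S=-3+244/35·τ+0·τ²+-139/140·τ³=417/140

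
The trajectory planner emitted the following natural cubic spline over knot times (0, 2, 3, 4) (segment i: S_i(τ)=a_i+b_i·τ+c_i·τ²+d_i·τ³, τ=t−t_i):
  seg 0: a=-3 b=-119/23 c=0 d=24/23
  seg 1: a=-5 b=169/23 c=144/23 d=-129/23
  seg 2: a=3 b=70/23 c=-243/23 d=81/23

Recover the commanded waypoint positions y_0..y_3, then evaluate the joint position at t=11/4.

y_0=-3 y_1=-5 y_2=3 y_3=-1
S(11/4) = 2453/1472

y_0 = S_0(0) = a_0 = -3
y_1 = S_1(0) = a_1 = -5
y_2 = S_2(0) = a_2 = 3
y_3 = S_2(1) = -1
t_q=11/4 is in segment 1 (τ=3/4); S_1(τ)=2453/1472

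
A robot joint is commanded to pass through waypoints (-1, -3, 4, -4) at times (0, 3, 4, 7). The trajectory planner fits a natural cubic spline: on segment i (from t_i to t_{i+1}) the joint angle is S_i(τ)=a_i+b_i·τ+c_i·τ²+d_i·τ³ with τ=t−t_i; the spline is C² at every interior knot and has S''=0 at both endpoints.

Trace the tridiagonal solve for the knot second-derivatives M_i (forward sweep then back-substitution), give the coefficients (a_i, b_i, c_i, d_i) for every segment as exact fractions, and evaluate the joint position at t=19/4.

Δ: Δ0=-2/3, Δ1=7, Δ2=-8/3
row 1: diag=8, rhs=46; c'=1/8, d'=23/4
row 2: denom=8−1·1/8=63/8; d'=(-58−1·23/4)/(63/8)=-170/21
back: M2=-170/21
back: M1=23/4−1/8·-170/21=142/21
M: M0=0, M1=142/21, M2=-170/21, M3=0
seg 0: a=-1, c=M0/2=0, d=(M1−M0)/(6·3)=71/189, b=Δ0−h0·(2M0+M1)/6=-85/21
seg 1: a=-3, c=M1/2=71/21, d=(M2−M1)/(6·1)=-52/21, b=Δ1−h1·(2M1+M2)/6=128/21
seg 2: a=4, c=M2/2=-85/21, d=(M3−M2)/(6·3)=85/189, b=Δ2−h2·(2M2+M3)/6=38/7
t_q=19/4 → seg 2, τ=3/4; S=4+38/7·τ+-85/21·τ²+85/189·τ³=383/64

  seg 0: a=-1 b=-85/21 c=0 d=71/189
  seg 1: a=-3 b=128/21 c=71/21 d=-52/21
  seg 2: a=4 b=38/7 c=-85/21 d=85/189
S(19/4) = 383/64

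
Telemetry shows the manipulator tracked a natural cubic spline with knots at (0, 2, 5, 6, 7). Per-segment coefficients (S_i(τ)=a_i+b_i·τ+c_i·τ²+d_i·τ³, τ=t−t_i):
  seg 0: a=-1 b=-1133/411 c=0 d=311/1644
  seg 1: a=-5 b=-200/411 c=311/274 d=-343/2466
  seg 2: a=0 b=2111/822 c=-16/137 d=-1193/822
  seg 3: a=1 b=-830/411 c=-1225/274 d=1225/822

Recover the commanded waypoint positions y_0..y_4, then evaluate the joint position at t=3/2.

y_0=-1 y_1=-5 y_2=0 y_3=1 y_4=-4
S(3/2) = -19713/4384

y_0 = S_0(0) = a_0 = -1
y_1 = S_1(0) = a_1 = -5
y_2 = S_2(0) = a_2 = 0
y_3 = S_3(0) = a_3 = 1
y_4 = S_3(1) = -4
t_q=3/2 is in segment 0 (τ=3/2); S_0(τ)=-19713/4384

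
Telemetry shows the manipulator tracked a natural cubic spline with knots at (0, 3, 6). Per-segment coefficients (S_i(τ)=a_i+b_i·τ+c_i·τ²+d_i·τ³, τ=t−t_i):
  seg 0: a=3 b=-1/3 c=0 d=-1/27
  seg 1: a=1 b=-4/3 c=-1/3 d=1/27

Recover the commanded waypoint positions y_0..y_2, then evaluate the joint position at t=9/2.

y_0 = S_0(0) = a_0 = 3
y_1 = S_1(0) = a_1 = 1
y_2 = S_1(3) = -5
t_q=9/2 is in segment 1 (τ=3/2); S_1(τ)=-13/8

y_0=3 y_1=1 y_2=-5
S(9/2) = -13/8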